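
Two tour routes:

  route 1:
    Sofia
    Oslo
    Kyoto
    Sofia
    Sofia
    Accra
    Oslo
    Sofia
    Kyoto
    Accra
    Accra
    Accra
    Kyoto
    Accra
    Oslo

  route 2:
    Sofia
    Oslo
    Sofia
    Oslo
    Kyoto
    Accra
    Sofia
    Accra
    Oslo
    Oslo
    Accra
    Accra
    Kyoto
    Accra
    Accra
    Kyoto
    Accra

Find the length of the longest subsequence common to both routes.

11

Taking Sofia at route 1[1]=route 2[3], then Oslo at route 1[2]=route 2[4], then Kyoto at route 1[3]=route 2[5], then Sofia at route 1[5]=route 2[7], then Accra at route 1[6]=route 2[8], then Oslo at route 1[7]=route 2[10], then Kyoto at route 1[9]=route 2[13], then Accra at route 1[11]=route 2[14], then Accra at route 1[12]=route 2[15], then Kyoto at route 1[13]=route 2[16], then Accra at route 1[14]=route 2[17] gives a common subsequence of length 11. dp[15][17] = 11 confirms this is the maximum.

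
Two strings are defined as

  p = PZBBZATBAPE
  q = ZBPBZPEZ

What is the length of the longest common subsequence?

6

Taking Z (p #2, q #1), then B (p #3, q #2), then B (p #4, q #4), then Z (p #5, q #5), then P (p #10, q #6), then E (p #11, q #7) gives a common subsequence of length 6. dp[11][8] = 6 confirms this is the maximum.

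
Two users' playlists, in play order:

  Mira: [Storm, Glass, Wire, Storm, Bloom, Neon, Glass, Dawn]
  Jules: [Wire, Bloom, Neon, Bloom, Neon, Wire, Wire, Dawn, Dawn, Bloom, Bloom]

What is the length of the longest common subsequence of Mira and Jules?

4

Match Wire [3,1]; then Bloom [5,4]; then Neon [6,5]; then Dawn [8,9] — 4 songs in the same relative order in both. The LCS DP gives dp[8][11] = 4, so this is optimal.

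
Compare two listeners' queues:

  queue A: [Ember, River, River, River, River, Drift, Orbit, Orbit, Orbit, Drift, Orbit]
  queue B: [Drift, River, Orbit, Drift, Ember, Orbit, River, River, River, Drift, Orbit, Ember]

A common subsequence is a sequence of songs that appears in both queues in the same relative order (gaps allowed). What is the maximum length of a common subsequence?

Match Ember at queue A[1]=queue B[5]; then River at queue A[3]=queue B[7]; then River at queue A[4]=queue B[8]; then River at queue A[5]=queue B[9]; then Drift at queue A[6]=queue B[10]; then Orbit at queue A[7]=queue B[11] — 6 songs in the same relative order in both, and the DP table's final entry dp[11][12] is also 6, so no common subsequence is longer.

6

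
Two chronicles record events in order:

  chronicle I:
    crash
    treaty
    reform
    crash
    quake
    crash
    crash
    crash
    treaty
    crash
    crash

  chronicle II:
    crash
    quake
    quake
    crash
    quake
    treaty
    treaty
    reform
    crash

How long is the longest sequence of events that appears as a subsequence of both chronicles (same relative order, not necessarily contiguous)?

Pick crash at chronicle I[1]=chronicle II[1] → crash at chronicle I[4]=chronicle II[4] → quake at chronicle I[5]=chronicle II[5] → treaty at chronicle I[9]=chronicle II[7] → crash at chronicle I[11]=chronicle II[9]; all 5 events appear in both, in order. Since dp[11][9] = 5, nothing longer is possible.

5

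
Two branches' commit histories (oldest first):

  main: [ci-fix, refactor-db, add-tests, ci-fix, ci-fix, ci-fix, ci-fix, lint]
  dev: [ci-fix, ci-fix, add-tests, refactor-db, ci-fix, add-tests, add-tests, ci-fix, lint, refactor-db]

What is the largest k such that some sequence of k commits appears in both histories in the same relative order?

Pick ci-fix (main #1, dev #2) → refactor-db (main #2, dev #4) → add-tests (main #3, dev #7) → ci-fix (main #7, dev #8) → lint (main #8, dev #9); all 5 commits appear in both, in order. The LCS DP gives dp[8][10] = 5, so this is optimal.

5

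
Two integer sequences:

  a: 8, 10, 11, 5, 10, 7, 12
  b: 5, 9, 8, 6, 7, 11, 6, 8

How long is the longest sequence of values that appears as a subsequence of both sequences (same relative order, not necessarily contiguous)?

2

Let dp[i][j] be the LCS length of the first i values of a and the first j values of b. dp[i][j] = dp[i-1][j-1]+1 when the i-th and j-th values match, else max(dp[i-1][j], dp[i][j-1]).
    ·  5  9  8  6  7 11  6  8
 ·  0  0  0  0  0  0  0  0  0
 8  0  0  0  1  1  1  1  1  1
10  0  0  0  1  1  1  1  1  1
11  0  0  0  1  1  1  2  2  2
 5  0  1  1  1  1  1  2  2  2
10  0  1  1  1  1  1  2  2  2
 7  0  1  1  1  1  2  2  2  2
12  0  1  1  1  1  2  2  2  2
dp[7][8] = 2. One LCS (by backtracking along matches): 8, 11.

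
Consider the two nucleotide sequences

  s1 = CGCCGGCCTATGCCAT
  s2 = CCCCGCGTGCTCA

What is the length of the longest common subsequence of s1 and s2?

10

One common subsequence of length 10: C at s1[1]=s2[2]; then C at s1[3]=s2[3]; then C at s1[4]=s2[4]; then G at s1[5]=s2[5]; then G at s1[6]=s2[7]; then T at s1[11]=s2[8]; then G at s1[12]=s2[9]; then C at s1[13]=s2[10]; then C at s1[14]=s2[12]; then A at s1[15]=s2[13]. dp[16][13] = 10 confirms this is the maximum.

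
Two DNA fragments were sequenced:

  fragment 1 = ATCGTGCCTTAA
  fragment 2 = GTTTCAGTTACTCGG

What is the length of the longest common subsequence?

6

Taking T [2,4]; then C [3,5]; then G [4,7]; then T [5,9]; then C [7,11]; then C [8,13] gives a common subsequence of length 6, and the DP table's final entry dp[12][15] is also 6, so no common subsequence is longer.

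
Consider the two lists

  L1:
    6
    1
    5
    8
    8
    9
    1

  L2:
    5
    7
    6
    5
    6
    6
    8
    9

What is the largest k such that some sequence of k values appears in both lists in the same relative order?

4

Taking 6 at L1[1]=L2[3] → 5 at L1[3]=L2[4] → 8 at L1[5]=L2[7] → 9 at L1[6]=L2[8] gives a common subsequence of length 4, and the DP table's final entry dp[7][8] is also 4, so no common subsequence is longer.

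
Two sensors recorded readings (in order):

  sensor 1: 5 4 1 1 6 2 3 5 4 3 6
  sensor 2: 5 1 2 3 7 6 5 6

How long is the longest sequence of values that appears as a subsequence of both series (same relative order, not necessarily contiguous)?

Taking 5 [1,1]; then 1 [4,2]; then 2 [6,3]; then 3 [7,4]; then 5 [8,7]; then 6 [11,8] gives a common subsequence of length 6, and the DP table's final entry dp[11][8] is also 6, so no common subsequence is longer.

6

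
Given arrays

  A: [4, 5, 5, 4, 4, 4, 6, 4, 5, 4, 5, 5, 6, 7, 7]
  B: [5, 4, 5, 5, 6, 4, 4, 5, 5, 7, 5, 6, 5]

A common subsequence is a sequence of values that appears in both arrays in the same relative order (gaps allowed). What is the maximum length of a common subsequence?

Taking 4 at A[1]=B[2] → 5 at A[2]=B[3] → 5 at A[3]=B[4] → 4 at A[6]=B[6] → 4 at A[8]=B[7] → 5 at A[9]=B[8] → 5 at A[11]=B[9] → 5 at A[12]=B[11] → 6 at A[13]=B[12] gives a common subsequence of length 9, and the DP table's final entry dp[15][13] is also 9, so no common subsequence is longer.

9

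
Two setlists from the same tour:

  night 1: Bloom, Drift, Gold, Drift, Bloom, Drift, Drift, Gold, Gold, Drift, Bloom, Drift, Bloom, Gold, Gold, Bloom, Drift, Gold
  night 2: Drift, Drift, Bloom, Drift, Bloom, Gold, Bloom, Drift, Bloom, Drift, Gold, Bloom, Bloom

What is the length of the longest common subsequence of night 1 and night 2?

10

Pick Drift [2,1]; then Drift [4,2]; then Bloom [5,3]; then Drift [6,4]; then Gold [8,6]; then Drift [10,8]; then Bloom [11,9]; then Drift [12,10]; then Bloom [13,12]; then Bloom [16,13]; all 10 songs appear in both, in order, and the DP table's final entry dp[18][13] is also 10, so no common subsequence is longer.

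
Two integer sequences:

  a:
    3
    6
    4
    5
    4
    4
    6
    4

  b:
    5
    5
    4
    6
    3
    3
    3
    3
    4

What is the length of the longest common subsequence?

4

Taking 5 at a[4]=b[2]; then 4 at a[6]=b[3]; then 6 at a[7]=b[4]; then 4 at a[8]=b[9] gives a common subsequence of length 4. The LCS DP gives dp[8][9] = 4, so this is optimal.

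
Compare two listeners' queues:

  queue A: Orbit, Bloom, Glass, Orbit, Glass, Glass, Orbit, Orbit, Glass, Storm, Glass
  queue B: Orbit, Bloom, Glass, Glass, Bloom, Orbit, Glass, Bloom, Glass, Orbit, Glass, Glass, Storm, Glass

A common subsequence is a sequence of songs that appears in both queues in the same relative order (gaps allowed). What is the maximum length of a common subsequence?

Match Orbit [1,1], Bloom [2,2], Glass [3,4], Orbit [4,6], Glass [5,7], Glass [6,9], Orbit [7,10], Glass [9,12], Storm [10,13], Glass [11,14] — 10 songs in the same relative order in both. dp[11][14] = 10 confirms this is the maximum.

10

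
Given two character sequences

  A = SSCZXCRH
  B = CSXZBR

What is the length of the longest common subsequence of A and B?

3

One common subsequence of length 3: S (A #1, B #2), then Z (A #4, B #4), then R (A #7, B #6). The LCS DP gives dp[8][6] = 3, so this is optimal.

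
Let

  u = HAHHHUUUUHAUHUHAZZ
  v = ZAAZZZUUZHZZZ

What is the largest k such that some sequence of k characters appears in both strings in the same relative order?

7

One common subsequence of length 7: A [2,2], A [11,3], U [12,7], U [14,8], H [15,10], Z [17,12], Z [18,13]. The LCS DP gives dp[18][13] = 7, so this is optimal.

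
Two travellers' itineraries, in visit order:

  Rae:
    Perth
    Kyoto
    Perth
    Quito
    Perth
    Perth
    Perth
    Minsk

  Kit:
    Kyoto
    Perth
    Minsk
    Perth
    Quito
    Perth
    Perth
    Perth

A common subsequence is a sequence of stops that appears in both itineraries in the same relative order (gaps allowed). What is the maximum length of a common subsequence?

Match Perth [1,2], Perth [3,4], Quito [4,5], Perth [5,6], Perth [6,7], Perth [7,8] — 6 stops in the same relative order in both, and the DP table's final entry dp[8][8] is also 6, so no common subsequence is longer.

6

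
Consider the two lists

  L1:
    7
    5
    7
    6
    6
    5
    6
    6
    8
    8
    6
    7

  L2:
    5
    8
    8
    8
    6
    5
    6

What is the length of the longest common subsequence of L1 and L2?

Match 5 at L1[2]=L2[1] → 6 at L1[5]=L2[5] → 5 at L1[6]=L2[6] → 6 at L1[11]=L2[7] — 4 values in the same relative order in both. dp[12][7] = 4 confirms this is the maximum.

4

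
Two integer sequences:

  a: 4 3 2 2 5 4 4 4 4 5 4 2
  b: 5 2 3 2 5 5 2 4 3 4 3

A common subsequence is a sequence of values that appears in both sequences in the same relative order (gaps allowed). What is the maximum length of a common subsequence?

5

Let dp[i][j] be the LCS length of the first i values of a and the first j values of b. dp[i][j] = dp[i-1][j-1]+1 when the i-th and j-th values match, else max(dp[i-1][j], dp[i][j-1]).
    ·  5  2  3  2  5  5  2  4  3  4  3
 ·  0  0  0  0  0  0  0  0  0  0  0  0
 4  0  0  0  0  0  0  0  0  1  1  1  1
 3  0  0  0  1  1  1  1  1  1  2  2  2
 2  0  0  1  1  2  2  2  2  2  2  2  2
 2  0  0  1  1  2  2  2  3  3  3  3  3
 5  0  1  1  1  2  3  3  3  3  3  3  3
 4  0  1  1  1  2  3  3  3  4  4  4  4
 4  0  1  1  1  2  3  3  3  4  4  5  5
 4  0  1  1  1  2  3  3  3  4  4  5  5
 4  0  1  1  1  2  3  3  3  4  4  5  5
 5  0  1  1  1  2  3  4  4  4  4  5  5
 4  0  1  1  1  2  3  4  4  5  5  5  5
 2  0  1  2  2  2  3  4  5  5  5  5  5
dp[12][11] = 5. One LCS (by backtracking along matches): 3, 2, 2, 4, 4.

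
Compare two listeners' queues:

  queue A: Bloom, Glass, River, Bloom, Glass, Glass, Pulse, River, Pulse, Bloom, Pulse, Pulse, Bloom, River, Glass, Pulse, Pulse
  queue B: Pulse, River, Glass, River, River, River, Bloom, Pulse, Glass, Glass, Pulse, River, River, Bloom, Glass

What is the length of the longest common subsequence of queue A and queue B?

9

One common subsequence of length 9: Glass [2,3], then River [3,6], then Bloom [4,7], then Glass [5,9], then Glass [6,10], then Pulse [7,11], then River [8,13], then Bloom [13,14], then Glass [15,15]. dp[17][15] = 9 confirms this is the maximum.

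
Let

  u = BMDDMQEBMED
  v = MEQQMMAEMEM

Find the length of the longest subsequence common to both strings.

Taking M (u #2, v #5), M (u #5, v #6), E (u #7, v #8), M (u #9, v #9), E (u #10, v #10) gives a common subsequence of length 5. Since dp[11][11] = 5, nothing longer is possible.

5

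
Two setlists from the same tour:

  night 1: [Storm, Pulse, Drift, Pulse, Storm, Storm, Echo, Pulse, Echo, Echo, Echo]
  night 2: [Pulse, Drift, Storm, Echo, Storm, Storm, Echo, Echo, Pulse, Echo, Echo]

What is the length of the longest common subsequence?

Taking Pulse (night 1 #2, night 2 #1), Drift (night 1 #3, night 2 #2), Storm (night 1 #5, night 2 #5), Storm (night 1 #6, night 2 #6), Echo (night 1 #7, night 2 #8), Pulse (night 1 #8, night 2 #9), Echo (night 1 #10, night 2 #10), Echo (night 1 #11, night 2 #11) gives a common subsequence of length 8. The LCS DP gives dp[11][11] = 8, so this is optimal.

8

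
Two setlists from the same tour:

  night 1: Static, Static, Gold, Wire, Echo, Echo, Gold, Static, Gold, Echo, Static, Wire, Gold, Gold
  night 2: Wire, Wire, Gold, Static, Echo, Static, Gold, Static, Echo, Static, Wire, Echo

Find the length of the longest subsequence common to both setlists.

Pick Static [1,4] → Static [2,6] → Gold [7,7] → Static [8,8] → Echo [10,9] → Static [11,10] → Wire [12,11]; all 7 songs appear in both, in order. Since dp[14][12] = 7, nothing longer is possible.

7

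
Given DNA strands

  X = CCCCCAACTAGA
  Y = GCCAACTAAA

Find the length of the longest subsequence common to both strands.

Pick C [4,2]; then C [5,3]; then A [6,4]; then A [7,5]; then C [8,6]; then T [9,7]; then A [10,9]; then A [12,10]; all 8 bases appear in both, in order, and the DP table's final entry dp[12][10] is also 8, so no common subsequence is longer.

8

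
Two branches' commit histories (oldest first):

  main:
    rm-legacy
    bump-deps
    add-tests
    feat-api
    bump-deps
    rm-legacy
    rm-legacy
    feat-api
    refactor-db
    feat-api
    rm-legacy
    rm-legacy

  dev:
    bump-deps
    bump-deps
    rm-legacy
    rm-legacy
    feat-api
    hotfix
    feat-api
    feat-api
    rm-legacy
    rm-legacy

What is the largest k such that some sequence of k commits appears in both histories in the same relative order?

Taking bump-deps [2,1]; then bump-deps [5,2]; then rm-legacy [6,3]; then rm-legacy [7,4]; then feat-api [8,7]; then feat-api [10,8]; then rm-legacy [11,9]; then rm-legacy [12,10] gives a common subsequence of length 8. dp[12][10] = 8 confirms this is the maximum.

8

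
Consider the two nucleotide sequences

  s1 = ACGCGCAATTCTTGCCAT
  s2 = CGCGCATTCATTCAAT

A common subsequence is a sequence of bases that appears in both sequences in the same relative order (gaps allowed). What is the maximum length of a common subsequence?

14

Pick C at s1[2]=s2[1]; then G at s1[3]=s2[2]; then C at s1[4]=s2[3]; then G at s1[5]=s2[4]; then C at s1[6]=s2[5]; then A at s1[8]=s2[6]; then T at s1[9]=s2[7]; then T at s1[10]=s2[8]; then C at s1[11]=s2[9]; then T at s1[12]=s2[11]; then T at s1[13]=s2[12]; then C at s1[15]=s2[13]; then A at s1[17]=s2[15]; then T at s1[18]=s2[16]; all 14 bases appear in both, in order. Since dp[18][16] = 14, nothing longer is possible.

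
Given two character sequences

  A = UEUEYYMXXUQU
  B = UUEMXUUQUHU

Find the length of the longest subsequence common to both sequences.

One common subsequence of length 8: U [1,1] → U [3,2] → E [4,3] → M [7,4] → X [8,5] → U [10,7] → Q [11,8] → U [12,11]. dp[12][11] = 8 confirms this is the maximum.

8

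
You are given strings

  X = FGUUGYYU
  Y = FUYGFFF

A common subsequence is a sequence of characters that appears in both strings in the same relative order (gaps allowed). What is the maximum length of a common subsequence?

Let dp[i][j] be the LCS length of the first i characters of X and the first j characters of Y. dp[i][j] = dp[i-1][j-1]+1 when the i-th and j-th characters match, else max(dp[i-1][j], dp[i][j-1]).
    ·  F  U  Y  G  F  F  F
 ·  0  0  0  0  0  0  0  0
 F  0  1  1  1  1  1  1  1
 G  0  1  1  1  2  2  2  2
 U  0  1  2  2  2  2  2  2
 U  0  1  2  2  2  2  2  2
 G  0  1  2  2  3  3  3  3
 Y  0  1  2  3  3  3  3  3
 Y  0  1  2  3  3  3  3  3
 U  0  1  2  3  3  3  3  3
dp[8][7] = 3. One LCS (by backtracking along matches): FUG.

3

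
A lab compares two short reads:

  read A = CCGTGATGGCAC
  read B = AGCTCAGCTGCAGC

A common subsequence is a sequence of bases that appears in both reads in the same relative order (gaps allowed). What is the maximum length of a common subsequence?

Match C (read A #1, read B #3), then C (read A #2, read B #5), then G (read A #3, read B #7), then T (read A #4, read B #9), then G (read A #5, read B #10), then A (read A #6, read B #12), then G (read A #9, read B #13), then C (read A #12, read B #14) — 8 bases in the same relative order in both. The LCS DP gives dp[12][14] = 8, so this is optimal.

8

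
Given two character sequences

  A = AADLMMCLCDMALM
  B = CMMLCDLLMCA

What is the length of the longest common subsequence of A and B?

Match M [5,2] → M [6,3] → L [8,4] → C [9,5] → D [10,6] → M [11,9] → A [12,11] — 7 characters in the same relative order in both. The LCS DP gives dp[14][11] = 7, so this is optimal.

7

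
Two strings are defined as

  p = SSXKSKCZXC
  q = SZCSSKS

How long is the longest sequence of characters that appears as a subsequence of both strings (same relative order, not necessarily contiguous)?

One common subsequence of length 4: S (p #1, q #4); then S (p #2, q #5); then K (p #4, q #6); then S (p #5, q #7), and the DP table's final entry dp[10][7] is also 4, so no common subsequence is longer.

4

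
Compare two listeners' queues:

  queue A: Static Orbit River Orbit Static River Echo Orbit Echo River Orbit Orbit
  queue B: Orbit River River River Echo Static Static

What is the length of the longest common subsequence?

Taking Orbit (queue A #2, queue B #1), River (queue A #3, queue B #3), River (queue A #6, queue B #4), Echo (queue A #7, queue B #5) gives a common subsequence of length 4. The LCS DP gives dp[12][7] = 4, so this is optimal.

4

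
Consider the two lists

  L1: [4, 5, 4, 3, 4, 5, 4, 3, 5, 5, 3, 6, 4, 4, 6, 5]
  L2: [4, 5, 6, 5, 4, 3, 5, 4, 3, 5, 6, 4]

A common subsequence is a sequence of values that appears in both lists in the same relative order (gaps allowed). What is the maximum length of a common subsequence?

10

Taking 4 [1,1]; then 5 [2,4]; then 4 [3,5]; then 3 [4,6]; then 5 [6,7]; then 4 [7,8]; then 3 [8,9]; then 5 [10,10]; then 6 [12,11]; then 4 [14,12] gives a common subsequence of length 10. Since dp[16][12] = 10, nothing longer is possible.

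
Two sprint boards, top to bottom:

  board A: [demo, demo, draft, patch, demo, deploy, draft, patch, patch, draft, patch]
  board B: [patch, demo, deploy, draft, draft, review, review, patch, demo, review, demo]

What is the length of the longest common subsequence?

One common subsequence of length 6: patch at board A[4]=board B[1]; then demo at board A[5]=board B[2]; then deploy at board A[6]=board B[3]; then draft at board A[7]=board B[4]; then draft at board A[10]=board B[5]; then patch at board A[11]=board B[8], and the DP table's final entry dp[11][11] is also 6, so no common subsequence is longer.

6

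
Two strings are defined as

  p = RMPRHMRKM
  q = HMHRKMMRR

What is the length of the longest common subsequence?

5

Let dp[i][j] be the LCS length of the first i characters of p and the first j characters of q. dp[i][j] = dp[i-1][j-1]+1 when the i-th and j-th characters match, else max(dp[i-1][j], dp[i][j-1]).
    ·  H  M  H  R  K  M  M  R  R
 ·  0  0  0  0  0  0  0  0  0  0
 R  0  0  0  0  1  1  1  1  1  1
 M  0  0  1  1  1  1  2  2  2  2
 P  0  0  1  1  1  1  2  2  2  2
 R  0  0  1  1  2  2  2  2  3  3
 H  0  1  1  2  2  2  2  2  3  3
 M  0  1  2  2  2  2  3  3  3  3
 R  0  1  2  2  3  3  3  3  4  4
 K  0  1  2  2  3  4  4  4  4  4
 M  0  1  2  2  3  4  5  5  5  5
dp[9][9] = 5. One LCS (by backtracking along matches): MHRKM.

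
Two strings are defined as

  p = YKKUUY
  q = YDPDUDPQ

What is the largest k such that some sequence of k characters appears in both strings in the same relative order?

2

Let dp[i][j] be the LCS length of the first i characters of p and the first j characters of q. dp[i][j] = dp[i-1][j-1]+1 when the i-th and j-th characters match, else max(dp[i-1][j], dp[i][j-1]).
    ·  Y  D  P  D  U  D  P  Q
 ·  0  0  0  0  0  0  0  0  0
 Y  0  1  1  1  1  1  1  1  1
 K  0  1  1  1  1  1  1  1  1
 K  0  1  1  1  1  1  1  1  1
 U  0  1  1  1  1  2  2  2  2
 U  0  1  1  1  1  2  2  2  2
 Y  0  1  1  1  1  2  2  2  2
dp[6][8] = 2. One LCS (by backtracking along matches): YU.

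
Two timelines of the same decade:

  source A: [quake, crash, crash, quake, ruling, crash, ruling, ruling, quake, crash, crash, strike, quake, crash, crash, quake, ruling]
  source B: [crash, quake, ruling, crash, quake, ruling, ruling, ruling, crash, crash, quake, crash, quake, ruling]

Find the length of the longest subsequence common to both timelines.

12

Pick quake [1,2] → crash [3,4] → quake [4,5] → ruling [5,6] → ruling [7,7] → ruling [8,8] → crash [10,9] → crash [11,10] → quake [13,11] → crash [15,12] → quake [16,13] → ruling [17,14]; all 12 events appear in both, in order, and the DP table's final entry dp[17][14] is also 12, so no common subsequence is longer.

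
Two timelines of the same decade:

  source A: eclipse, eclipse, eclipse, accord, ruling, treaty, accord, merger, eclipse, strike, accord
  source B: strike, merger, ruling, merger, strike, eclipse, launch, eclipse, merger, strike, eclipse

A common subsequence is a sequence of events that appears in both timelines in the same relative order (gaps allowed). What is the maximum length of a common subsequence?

Pick eclipse [1,6], eclipse [3,8], merger [8,9], eclipse [9,11]; all 4 events appear in both, in order. The LCS DP gives dp[11][11] = 4, so this is optimal.

4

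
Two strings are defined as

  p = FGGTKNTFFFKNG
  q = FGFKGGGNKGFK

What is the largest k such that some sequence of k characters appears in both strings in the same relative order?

Match F at p[1]=q[3], G at p[2]=q[6], G at p[3]=q[7], K at p[5]=q[9], F at p[10]=q[11], K at p[11]=q[12] — 6 characters in the same relative order in both. Since dp[13][12] = 6, nothing longer is possible.

6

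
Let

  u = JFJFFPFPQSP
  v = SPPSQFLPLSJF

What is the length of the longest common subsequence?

Match P [6,3] → F [7,6] → P [8,8] → S [10,10] — 4 characters in the same relative order in both. dp[11][12] = 4 confirms this is the maximum.

4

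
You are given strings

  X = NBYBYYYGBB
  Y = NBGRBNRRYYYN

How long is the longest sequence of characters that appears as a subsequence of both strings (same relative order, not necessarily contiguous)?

One common subsequence of length 6: N (X #1, Y #1), B (X #2, Y #2), B (X #4, Y #5), Y (X #5, Y #9), Y (X #6, Y #10), Y (X #7, Y #11). The LCS DP gives dp[10][12] = 6, so this is optimal.

6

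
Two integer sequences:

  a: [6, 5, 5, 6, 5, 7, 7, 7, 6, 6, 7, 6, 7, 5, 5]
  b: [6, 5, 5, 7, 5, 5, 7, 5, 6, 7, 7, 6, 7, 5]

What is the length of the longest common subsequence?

Pick 6 (a #1, b #1); then 5 (a #2, b #3); then 5 (a #3, b #5); then 5 (a #5, b #6); then 7 (a #6, b #7); then 7 (a #8, b #10); then 7 (a #11, b #11); then 6 (a #12, b #12); then 7 (a #13, b #13); then 5 (a #15, b #14); all 10 values appear in both, in order. Since dp[15][14] = 10, nothing longer is possible.

10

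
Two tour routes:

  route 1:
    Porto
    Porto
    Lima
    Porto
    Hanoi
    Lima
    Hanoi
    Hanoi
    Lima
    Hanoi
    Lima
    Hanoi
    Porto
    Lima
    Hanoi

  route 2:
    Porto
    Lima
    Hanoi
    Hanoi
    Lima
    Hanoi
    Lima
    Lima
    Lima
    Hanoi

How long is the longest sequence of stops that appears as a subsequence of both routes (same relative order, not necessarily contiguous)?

9

Taking Porto at route 1[2]=route 2[1] → Lima at route 1[3]=route 2[2] → Hanoi at route 1[5]=route 2[4] → Lima at route 1[6]=route 2[5] → Hanoi at route 1[8]=route 2[6] → Lima at route 1[9]=route 2[7] → Lima at route 1[11]=route 2[8] → Lima at route 1[14]=route 2[9] → Hanoi at route 1[15]=route 2[10] gives a common subsequence of length 9, and the DP table's final entry dp[15][10] is also 9, so no common subsequence is longer.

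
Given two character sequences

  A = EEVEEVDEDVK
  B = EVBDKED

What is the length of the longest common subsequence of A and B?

5

Taking E [2,1], V [3,2], D [7,4], E [8,6], D [9,7] gives a common subsequence of length 5, and the DP table's final entry dp[11][7] is also 5, so no common subsequence is longer.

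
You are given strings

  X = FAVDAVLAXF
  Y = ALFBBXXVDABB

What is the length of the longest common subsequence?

Pick F at X[1]=Y[3] → V at X[3]=Y[8] → D at X[4]=Y[9] → A at X[5]=Y[10]; all 4 characters appear in both, in order. Since dp[10][12] = 4, nothing longer is possible.

4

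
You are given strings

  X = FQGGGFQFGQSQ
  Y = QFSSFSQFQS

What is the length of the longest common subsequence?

One common subsequence of length 6: F (X #1, Y #2), then F (X #6, Y #5), then Q (X #7, Y #7), then F (X #8, Y #8), then Q (X #10, Y #9), then S (X #11, Y #10). The LCS DP gives dp[12][10] = 6, so this is optimal.

6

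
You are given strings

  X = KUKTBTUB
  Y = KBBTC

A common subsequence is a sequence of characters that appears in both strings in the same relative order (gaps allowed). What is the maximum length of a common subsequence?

3

Pick K at X[1]=Y[1], then B at X[5]=Y[3], then T at X[6]=Y[4]; all 3 characters appear in both, in order. dp[8][5] = 3 confirms this is the maximum.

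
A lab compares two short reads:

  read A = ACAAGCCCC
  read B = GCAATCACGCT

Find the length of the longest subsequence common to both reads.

Let dp[i][j] be the LCS length of the first i bases of read A and the first j bases of read B. dp[i][j] = dp[i-1][j-1]+1 when the i-th and j-th bases match, else max(dp[i-1][j], dp[i][j-1]).
    ·  G  C  A  A  T  C  A  C  G  C  T
 ·  0  0  0  0  0  0  0  0  0  0  0  0
 A  0  0  0  1  1  1  1  1  1  1  1  1
 C  0  0  1  1  1  1  2  2  2  2  2  2
 A  0  0  1  2  2  2  2  3  3  3  3  3
 A  0  0  1  2  3  3  3  3  3  3  3  3
 G  0  1  1  2  3  3  3  3  3  4  4  4
 C  0  1  2  2  3  3  4  4  4  4  5  5
 C  0  1  2  2  3  3  4  4  5  5  5  5
 C  0  1  2  2  3  3  4  4  5  5  6  6
 C  0  1  2  2  3  3  4  4  5  5  6  6
dp[9][11] = 6. One LCS (by backtracking along matches): CAACCC.

6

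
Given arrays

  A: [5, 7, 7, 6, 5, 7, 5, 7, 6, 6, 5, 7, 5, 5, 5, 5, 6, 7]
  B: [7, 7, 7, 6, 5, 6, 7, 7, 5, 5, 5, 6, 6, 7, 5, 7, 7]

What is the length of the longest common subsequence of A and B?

Taking 7 (A #2, B #2) → 7 (A #3, B #3) → 6 (A #4, B #4) → 5 (A #5, B #5) → 7 (A #6, B #8) → 5 (A #7, B #11) → 6 (A #9, B #12) → 6 (A #10, B #13) → 5 (A #11, B #15) → 7 (A #12, B #16) → 7 (A #18, B #17) gives a common subsequence of length 11. The LCS DP gives dp[18][17] = 11, so this is optimal.

11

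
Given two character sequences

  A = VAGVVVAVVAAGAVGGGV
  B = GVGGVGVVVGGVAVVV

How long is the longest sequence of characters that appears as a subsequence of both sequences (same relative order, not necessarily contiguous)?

10

Match V at A[1]=B[2], G at A[3]=B[4], V at A[4]=B[5], V at A[5]=B[7], V at A[6]=B[8], V at A[8]=B[9], V at A[9]=B[12], A at A[10]=B[13], V at A[14]=B[15], V at A[18]=B[16] — 10 characters in the same relative order in both. dp[18][16] = 10 confirms this is the maximum.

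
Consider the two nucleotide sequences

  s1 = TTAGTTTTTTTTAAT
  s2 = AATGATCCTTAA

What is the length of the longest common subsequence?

One common subsequence of length 7: T (s1 #1, s2 #3), A (s1 #3, s2 #5), T (s1 #5, s2 #6), T (s1 #11, s2 #9), T (s1 #12, s2 #10), A (s1 #13, s2 #11), A (s1 #14, s2 #12). dp[15][12] = 7 confirms this is the maximum.

7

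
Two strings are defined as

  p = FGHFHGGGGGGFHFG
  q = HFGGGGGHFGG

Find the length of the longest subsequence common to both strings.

Taking H at p[3]=q[1], F at p[4]=q[2], G at p[7]=q[3], G at p[8]=q[4], G at p[9]=q[5], G at p[10]=q[6], G at p[11]=q[7], H at p[13]=q[8], F at p[14]=q[9], G at p[15]=q[11] gives a common subsequence of length 10, and the DP table's final entry dp[15][11] is also 10, so no common subsequence is longer.

10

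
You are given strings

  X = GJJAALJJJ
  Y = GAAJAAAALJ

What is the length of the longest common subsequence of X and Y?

Let dp[i][j] be the LCS length of the first i characters of X and the first j characters of Y. dp[i][j] = dp[i-1][j-1]+1 when the i-th and j-th characters match, else max(dp[i-1][j], dp[i][j-1]).
    ·  G  A  A  J  A  A  A  A  L  J
 ·  0  0  0  0  0  0  0  0  0  0  0
 G  0  1  1  1  1  1  1  1  1  1  1
 J  0  1  1  1  2  2  2  2  2  2  2
 J  0  1  1  1  2  2  2  2  2  2  3
 A  0  1  2  2  2  3  3  3  3  3  3
 A  0  1  2  3  3  3  4  4  4  4  4
 L  0  1  2  3  3  3  4  4  4  5  5
 J  0  1  2  3  4  4  4  4  4  5  6
 J  0  1  2  3  4  4  4  4  4  5  6
 J  0  1  2  3  4  4  4  4  4  5  6
dp[9][10] = 6. One LCS (by backtracking along matches): GJAALJ.

6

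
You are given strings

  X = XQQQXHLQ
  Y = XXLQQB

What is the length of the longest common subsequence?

4

Pick X at X[1]=Y[1], X at X[5]=Y[2], L at X[7]=Y[3], Q at X[8]=Y[5]; all 4 characters appear in both, in order. The LCS DP gives dp[8][6] = 4, so this is optimal.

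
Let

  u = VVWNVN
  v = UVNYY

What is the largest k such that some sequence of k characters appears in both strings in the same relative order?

2

Let dp[i][j] be the LCS length of the first i characters of u and the first j characters of v. dp[i][j] = dp[i-1][j-1]+1 when the i-th and j-th characters match, else max(dp[i-1][j], dp[i][j-1]).
    ·  U  V  N  Y  Y
 ·  0  0  0  0  0  0
 V  0  0  1  1  1  1
 V  0  0  1  1  1  1
 W  0  0  1  1  1  1
 N  0  0  1  2  2  2
 V  0  0  1  2  2  2
 N  0  0  1  2  2  2
dp[6][5] = 2. One LCS (by backtracking along matches): VN.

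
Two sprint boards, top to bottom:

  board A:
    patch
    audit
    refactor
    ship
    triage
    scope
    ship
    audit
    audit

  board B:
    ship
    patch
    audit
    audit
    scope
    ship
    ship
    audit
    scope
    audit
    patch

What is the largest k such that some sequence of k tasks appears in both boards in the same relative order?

Match patch [1,2], then audit [2,4], then ship [4,6], then ship [7,7], then audit [8,8], then audit [9,10] — 6 tasks in the same relative order in both. The LCS DP gives dp[9][11] = 6, so this is optimal.

6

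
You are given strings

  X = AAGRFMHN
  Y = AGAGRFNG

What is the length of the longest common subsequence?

6

Let dp[i][j] be the LCS length of the first i characters of X and the first j characters of Y. dp[i][j] = dp[i-1][j-1]+1 when the i-th and j-th characters match, else max(dp[i-1][j], dp[i][j-1]).
    ·  A  G  A  G  R  F  N  G
 ·  0  0  0  0  0  0  0  0  0
 A  0  1  1  1  1  1  1  1  1
 A  0  1  1  2  2  2  2  2  2
 G  0  1  2  2  3  3  3  3  3
 R  0  1  2  2  3  4  4  4  4
 F  0  1  2  2  3  4  5  5  5
 M  0  1  2  2  3  4  5  5  5
 H  0  1  2  2  3  4  5  5  5
 N  0  1  2  2  3  4  5  6  6
dp[8][8] = 6. One LCS (by backtracking along matches): AAGRFN.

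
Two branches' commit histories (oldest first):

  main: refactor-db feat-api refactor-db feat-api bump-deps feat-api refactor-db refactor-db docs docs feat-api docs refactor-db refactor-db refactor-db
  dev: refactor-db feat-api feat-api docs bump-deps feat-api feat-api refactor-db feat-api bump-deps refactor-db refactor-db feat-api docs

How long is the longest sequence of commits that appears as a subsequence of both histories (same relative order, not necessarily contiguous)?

Taking refactor-db (main #1, dev #1), feat-api (main #2, dev #7), refactor-db (main #3, dev #8), feat-api (main #4, dev #9), bump-deps (main #5, dev #10), refactor-db (main #7, dev #11), refactor-db (main #8, dev #12), feat-api (main #11, dev #13), docs (main #12, dev #14) gives a common subsequence of length 9. The LCS DP gives dp[15][14] = 9, so this is optimal.

9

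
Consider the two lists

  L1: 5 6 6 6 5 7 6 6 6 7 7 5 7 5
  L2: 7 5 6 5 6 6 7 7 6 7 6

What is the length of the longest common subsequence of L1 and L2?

8

Taking 5 at L1[1]=L2[2], 6 at L1[4]=L2[3], 5 at L1[5]=L2[4], 6 at L1[8]=L2[5], 6 at L1[9]=L2[6], 7 at L1[10]=L2[7], 7 at L1[11]=L2[8], 7 at L1[13]=L2[10] gives a common subsequence of length 8. The LCS DP gives dp[14][11] = 8, so this is optimal.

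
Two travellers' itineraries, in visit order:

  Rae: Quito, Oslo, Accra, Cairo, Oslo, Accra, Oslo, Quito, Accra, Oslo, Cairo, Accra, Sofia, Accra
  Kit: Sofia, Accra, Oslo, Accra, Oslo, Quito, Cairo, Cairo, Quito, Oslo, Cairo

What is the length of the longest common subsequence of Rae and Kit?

7

Match Accra [3,2] → Oslo [5,3] → Accra [6,4] → Oslo [7,5] → Quito [8,9] → Oslo [10,10] → Cairo [11,11] — 7 stops in the same relative order in both. The LCS DP gives dp[14][11] = 7, so this is optimal.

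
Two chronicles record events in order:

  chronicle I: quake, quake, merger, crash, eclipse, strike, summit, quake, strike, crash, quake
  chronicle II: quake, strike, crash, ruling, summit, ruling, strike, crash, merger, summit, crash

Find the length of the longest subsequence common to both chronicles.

Taking quake at chronicle I[1]=chronicle II[1]; then crash at chronicle I[4]=chronicle II[3]; then strike at chronicle I[6]=chronicle II[7]; then summit at chronicle I[7]=chronicle II[10]; then crash at chronicle I[10]=chronicle II[11] gives a common subsequence of length 5. Since dp[11][11] = 5, nothing longer is possible.

5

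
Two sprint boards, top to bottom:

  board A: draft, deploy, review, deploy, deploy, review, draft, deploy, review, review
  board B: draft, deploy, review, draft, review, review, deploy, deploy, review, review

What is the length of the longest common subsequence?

Pick draft [1,1] → deploy [2,2] → review [3,6] → deploy [5,7] → deploy [8,8] → review [9,9] → review [10,10]; all 7 tasks appear in both, in order. Since dp[10][10] = 7, nothing longer is possible.

7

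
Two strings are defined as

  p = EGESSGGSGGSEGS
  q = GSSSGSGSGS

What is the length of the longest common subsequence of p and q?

Match G (p #2, q #1), S (p #4, q #3), S (p #5, q #4), G (p #7, q #5), S (p #8, q #6), G (p #10, q #7), S (p #11, q #8), G (p #13, q #9), S (p #14, q #10) — 9 characters in the same relative order in both. The LCS DP gives dp[14][10] = 9, so this is optimal.

9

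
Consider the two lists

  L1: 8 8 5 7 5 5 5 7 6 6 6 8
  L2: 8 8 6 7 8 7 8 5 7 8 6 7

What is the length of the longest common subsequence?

Let dp[i][j] be the LCS length of the first i values of L1 and the first j values of L2. dp[i][j] = dp[i-1][j-1]+1 when the i-th and j-th values match, else max(dp[i-1][j], dp[i][j-1]).
    ·  8  8  6  7  8  7  8  5  7  8  6  7
 ·  0  0  0  0  0  0  0  0  0  0  0  0  0
 8  0  1  1  1  1  1  1  1  1  1  1  1  1
 8  0  1  2  2  2  2  2  2  2  2  2  2  2
 5  0  1  2  2  2  2  2  2  3  3  3  3  3
 7  0  1  2  2  3  3  3  3  3  4  4  4  4
 5  0  1  2  2  3  3  3  3  4  4  4  4  4
 5  0  1  2  2  3  3  3  3  4  4  4  4  4
 5  0  1  2  2  3  3  3  3  4  4  4  4  4
 7  0  1  2  2  3  3  4  4  4  5  5  5  5
 6  0  1  2  3  3  3  4  4  4  5  5  6  6
 6  0  1  2  3  3  3  4  4  4  5  5  6  6
 6  0  1  2  3  3  3  4  4  4  5  5  6  6
 8  0  1  2  3  3  4  4  5  5  5  6  6  6
dp[12][12] = 6. One LCS (by backtracking along matches): 8, 8, 7, 5, 7, 6.

6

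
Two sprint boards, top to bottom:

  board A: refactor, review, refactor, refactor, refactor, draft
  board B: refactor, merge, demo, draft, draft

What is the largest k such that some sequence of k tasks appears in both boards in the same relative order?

Pick refactor (board A #1, board B #1); then draft (board A #6, board B #5); all 2 tasks appear in both, in order. Since dp[6][5] = 2, nothing longer is possible.

2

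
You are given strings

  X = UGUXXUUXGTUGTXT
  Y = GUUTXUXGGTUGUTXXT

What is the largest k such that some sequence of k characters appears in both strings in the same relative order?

Taking U at X[1]=Y[2], U at X[3]=Y[3], X at X[5]=Y[5], U at X[7]=Y[6], X at X[8]=Y[7], G at X[9]=Y[9], T at X[10]=Y[10], U at X[11]=Y[11], G at X[12]=Y[12], T at X[13]=Y[14], X at X[14]=Y[16], T at X[15]=Y[17] gives a common subsequence of length 12. dp[15][17] = 12 confirms this is the maximum.

12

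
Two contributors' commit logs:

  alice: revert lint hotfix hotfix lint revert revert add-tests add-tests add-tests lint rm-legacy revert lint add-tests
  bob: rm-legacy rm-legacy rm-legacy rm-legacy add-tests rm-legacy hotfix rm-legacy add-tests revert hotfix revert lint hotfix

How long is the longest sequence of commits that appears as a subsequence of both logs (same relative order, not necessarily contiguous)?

Taking revert [1,10], hotfix [4,11], revert [7,12], lint [11,13] gives a common subsequence of length 4, and the DP table's final entry dp[15][14] is also 4, so no common subsequence is longer.

4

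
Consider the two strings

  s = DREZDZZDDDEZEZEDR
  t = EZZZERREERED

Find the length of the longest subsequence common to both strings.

8

Pick E [3,1], Z [4,2], Z [6,3], Z [7,4], E [11,8], E [13,9], E [15,11], D [16,12]; all 8 characters appear in both, in order. The LCS DP gives dp[17][12] = 8, so this is optimal.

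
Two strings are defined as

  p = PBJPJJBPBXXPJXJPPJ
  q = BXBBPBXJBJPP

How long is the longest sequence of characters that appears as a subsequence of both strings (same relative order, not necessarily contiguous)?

One common subsequence of length 9: B [2,3]; then B [7,4]; then P [8,5]; then B [9,6]; then X [11,7]; then J [13,8]; then J [15,10]; then P [16,11]; then P [17,12]. dp[18][12] = 9 confirms this is the maximum.

9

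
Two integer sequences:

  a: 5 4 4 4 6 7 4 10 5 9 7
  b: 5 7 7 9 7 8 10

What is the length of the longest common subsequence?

4

Pick 5 (a #1, b #1), 7 (a #6, b #3), 9 (a #10, b #4), 7 (a #11, b #5); all 4 values appear in both, in order. The LCS DP gives dp[11][7] = 4, so this is optimal.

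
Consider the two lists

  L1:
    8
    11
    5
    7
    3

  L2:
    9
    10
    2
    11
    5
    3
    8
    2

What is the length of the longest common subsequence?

3

Let dp[i][j] be the LCS length of the first i values of L1 and the first j values of L2. dp[i][j] = dp[i-1][j-1]+1 when the i-th and j-th values match, else max(dp[i-1][j], dp[i][j-1]).
    ·  9 10  2 11  5  3  8  2
 ·  0  0  0  0  0  0  0  0  0
 8  0  0  0  0  0  0  0  1  1
11  0  0  0  0  1  1  1  1  1
 5  0  0  0  0  1  2  2  2  2
 7  0  0  0  0  1  2  2  2  2
 3  0  0  0  0  1  2  3  3  3
dp[5][8] = 3. One LCS (by backtracking along matches): 11, 5, 3.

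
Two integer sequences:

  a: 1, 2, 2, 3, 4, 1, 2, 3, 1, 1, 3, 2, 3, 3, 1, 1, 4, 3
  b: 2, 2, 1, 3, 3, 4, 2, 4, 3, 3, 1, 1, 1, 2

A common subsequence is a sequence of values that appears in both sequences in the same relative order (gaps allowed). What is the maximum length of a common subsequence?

10

Match 2 [2,1] → 2 [3,2] → 1 [6,3] → 3 [8,4] → 3 [11,5] → 2 [12,7] → 3 [13,9] → 3 [14,10] → 1 [15,12] → 1 [16,13] — 10 values in the same relative order in both, and the DP table's final entry dp[18][14] is also 10, so no common subsequence is longer.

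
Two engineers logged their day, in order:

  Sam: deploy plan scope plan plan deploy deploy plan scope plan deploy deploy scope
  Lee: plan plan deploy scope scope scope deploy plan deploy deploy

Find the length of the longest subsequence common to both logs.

One common subsequence of length 7: plan at Sam[4]=Lee[1]; then plan at Sam[5]=Lee[2]; then deploy at Sam[6]=Lee[3]; then deploy at Sam[7]=Lee[7]; then plan at Sam[10]=Lee[8]; then deploy at Sam[11]=Lee[9]; then deploy at Sam[12]=Lee[10], and the DP table's final entry dp[13][10] is also 7, so no common subsequence is longer.

7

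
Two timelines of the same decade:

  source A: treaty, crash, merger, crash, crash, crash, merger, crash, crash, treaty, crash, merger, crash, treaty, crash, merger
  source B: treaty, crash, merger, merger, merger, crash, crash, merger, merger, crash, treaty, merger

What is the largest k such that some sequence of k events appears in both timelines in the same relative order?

10

One common subsequence of length 10: treaty (source A #1, source B #1); then crash (source A #2, source B #2); then merger (source A #3, source B #5); then crash (source A #5, source B #6); then crash (source A #6, source B #7); then merger (source A #7, source B #8); then merger (source A #12, source B #9); then crash (source A #13, source B #10); then treaty (source A #14, source B #11); then merger (source A #16, source B #12). Since dp[16][12] = 10, nothing longer is possible.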